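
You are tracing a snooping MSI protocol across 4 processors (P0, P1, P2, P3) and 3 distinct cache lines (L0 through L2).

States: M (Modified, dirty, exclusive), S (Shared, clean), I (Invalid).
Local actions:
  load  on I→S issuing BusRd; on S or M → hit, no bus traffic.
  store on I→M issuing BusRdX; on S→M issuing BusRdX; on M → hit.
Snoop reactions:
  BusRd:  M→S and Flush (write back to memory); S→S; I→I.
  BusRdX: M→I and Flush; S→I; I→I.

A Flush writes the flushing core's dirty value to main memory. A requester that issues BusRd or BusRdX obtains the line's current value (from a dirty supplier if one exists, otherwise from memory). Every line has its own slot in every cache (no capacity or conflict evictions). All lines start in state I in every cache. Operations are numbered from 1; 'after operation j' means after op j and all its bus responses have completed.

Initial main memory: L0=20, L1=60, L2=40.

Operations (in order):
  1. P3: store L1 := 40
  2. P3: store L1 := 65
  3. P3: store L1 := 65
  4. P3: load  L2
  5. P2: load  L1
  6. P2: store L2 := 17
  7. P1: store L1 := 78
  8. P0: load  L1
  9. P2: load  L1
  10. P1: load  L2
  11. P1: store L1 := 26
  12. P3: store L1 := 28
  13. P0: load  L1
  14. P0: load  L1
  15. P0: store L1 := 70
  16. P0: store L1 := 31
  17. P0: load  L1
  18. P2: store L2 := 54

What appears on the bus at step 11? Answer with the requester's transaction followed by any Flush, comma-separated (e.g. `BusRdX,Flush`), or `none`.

bus = BusRdX

  op1 P3: store L1 := 40 → I/I/I/M on L1; bus BusRdX; mem=60
  op2 P3: store L1 := 65 → I/I/I/M on L1; bus (none); mem=60
  op3 P3: store L1 := 65 → I/I/I/M on L1; bus (none); mem=60
  op4 P3: load  L2 → I/I/I/S on L2; bus BusRd; mem=40
  op5 P2: load  L1 → I/I/S/S on L1; bus BusRd Flush; mem=65
  op6 P2: store L2 := 17 → I/I/M/I on L2; bus BusRdX; mem=40
  op7 P1: store L1 := 78 → I/M/I/I on L1; bus BusRdX; mem=65
  op8 P0: load  L1 → S/S/I/I on L1; bus BusRd Flush; mem=78
  op9 P2: load  L1 → S/S/S/I on L1; bus BusRd; mem=78
  op10 P1: load  L2 → I/S/S/I on L2; bus BusRd Flush; mem=17
  op11 P1: store L1 := 26 → I/M/I/I on L1; bus BusRdX; mem=78
  op12 P3: store L1 := 28 → I/I/I/M on L1; bus BusRdX Flush; mem=26
  op13 P0: load  L1 → S/I/I/S on L1; bus BusRd Flush; mem=28
  op14 P0: load  L1 → S/I/I/S on L1; bus (none); mem=28
  op15 P0: store L1 := 70 → M/I/I/I on L1; bus BusRdX; mem=28
  op16 P0: store L1 := 31 → M/I/I/I on L1; bus (none); mem=28
  op17 P0: load  L1 → M/I/I/I on L1; bus (none); mem=28
  op18 P2: store L2 := 54 → I/I/M/I on L2; bus BusRdX; mem=17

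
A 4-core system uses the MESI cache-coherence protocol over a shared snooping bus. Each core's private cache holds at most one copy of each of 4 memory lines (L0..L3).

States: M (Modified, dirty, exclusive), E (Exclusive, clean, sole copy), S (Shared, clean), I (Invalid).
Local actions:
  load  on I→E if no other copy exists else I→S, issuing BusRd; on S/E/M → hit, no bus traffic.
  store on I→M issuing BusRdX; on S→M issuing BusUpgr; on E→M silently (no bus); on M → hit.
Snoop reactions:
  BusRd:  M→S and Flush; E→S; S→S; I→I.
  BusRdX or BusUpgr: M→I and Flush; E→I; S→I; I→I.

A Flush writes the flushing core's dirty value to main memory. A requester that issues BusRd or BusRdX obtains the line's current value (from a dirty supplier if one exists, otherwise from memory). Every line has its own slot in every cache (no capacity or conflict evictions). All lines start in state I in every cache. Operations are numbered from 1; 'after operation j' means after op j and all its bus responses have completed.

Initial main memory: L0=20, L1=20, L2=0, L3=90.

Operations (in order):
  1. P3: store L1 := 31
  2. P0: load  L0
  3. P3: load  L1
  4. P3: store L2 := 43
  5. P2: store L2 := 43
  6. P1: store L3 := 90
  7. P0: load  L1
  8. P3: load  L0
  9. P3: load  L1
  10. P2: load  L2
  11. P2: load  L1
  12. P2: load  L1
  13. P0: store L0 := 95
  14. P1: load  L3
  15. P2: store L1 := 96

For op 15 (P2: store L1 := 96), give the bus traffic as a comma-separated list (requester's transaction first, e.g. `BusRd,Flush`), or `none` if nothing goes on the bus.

step 1: P3: store L1 := 31  ⟶  IIIM  (L1)  txn=BusRdX  M[L1]=20
step 2: P0: load  L0  ⟶  EIII  (L0)  txn=BusRd  M[L0]=20
step 3: P3: load  L1  ⟶  IIIM  (L1)  txn=∅  M[L1]=20
step 4: P3: store L2 := 43  ⟶  IIIM  (L2)  txn=BusRdX  M[L2]=0
step 5: P2: store L2 := 43  ⟶  IIMI  (L2)  txn=BusRdX+Flush  M[L2]=43
step 6: P1: store L3 := 90  ⟶  IMII  (L3)  txn=BusRdX  M[L3]=90
step 7: P0: load  L1  ⟶  SIIS  (L1)  txn=BusRd+Flush  M[L1]=31
step 8: P3: load  L0  ⟶  SIIS  (L0)  txn=BusRd  M[L0]=20
step 9: P3: load  L1  ⟶  SIIS  (L1)  txn=∅  M[L1]=31
step 10: P2: load  L2  ⟶  IIMI  (L2)  txn=∅  M[L2]=43
step 11: P2: load  L1  ⟶  SISS  (L1)  txn=BusRd  M[L1]=31
step 12: P2: load  L1  ⟶  SISS  (L1)  txn=∅  M[L1]=31
step 13: P0: store L0 := 95  ⟶  MIII  (L0)  txn=BusUpgr  M[L0]=20
step 14: P1: load  L3  ⟶  IMII  (L3)  txn=∅  M[L3]=90
step 15: P2: store L1 := 96  ⟶  IIMI  (L1)  txn=BusUpgr  M[L1]=31

bus = BusUpgr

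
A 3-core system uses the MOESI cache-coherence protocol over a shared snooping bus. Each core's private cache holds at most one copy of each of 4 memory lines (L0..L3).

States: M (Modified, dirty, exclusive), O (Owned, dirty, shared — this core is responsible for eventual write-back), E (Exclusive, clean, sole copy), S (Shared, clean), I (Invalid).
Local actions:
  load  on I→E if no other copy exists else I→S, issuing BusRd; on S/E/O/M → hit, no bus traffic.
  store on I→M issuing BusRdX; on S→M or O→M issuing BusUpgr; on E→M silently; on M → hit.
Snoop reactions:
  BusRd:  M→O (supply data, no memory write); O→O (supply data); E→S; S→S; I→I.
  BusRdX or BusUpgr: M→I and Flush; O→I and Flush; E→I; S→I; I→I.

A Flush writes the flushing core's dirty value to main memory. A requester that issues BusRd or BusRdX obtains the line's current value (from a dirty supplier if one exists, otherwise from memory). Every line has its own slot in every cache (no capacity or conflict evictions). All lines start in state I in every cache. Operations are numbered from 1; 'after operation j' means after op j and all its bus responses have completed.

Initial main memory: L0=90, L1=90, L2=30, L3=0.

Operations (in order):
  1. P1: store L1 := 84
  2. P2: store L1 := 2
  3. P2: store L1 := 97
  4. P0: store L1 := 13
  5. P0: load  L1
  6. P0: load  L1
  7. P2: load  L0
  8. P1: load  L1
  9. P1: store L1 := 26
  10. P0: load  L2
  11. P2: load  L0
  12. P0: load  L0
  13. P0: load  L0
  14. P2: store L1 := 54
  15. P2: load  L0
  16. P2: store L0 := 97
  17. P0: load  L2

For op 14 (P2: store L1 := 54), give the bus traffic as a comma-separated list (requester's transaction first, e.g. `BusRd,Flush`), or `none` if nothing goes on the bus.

step 1: P1: store L1 := 84  ⟶  IMI  (L1)  txn=BusRdX  M[L1]=90
step 2: P2: store L1 := 2  ⟶  IIM  (L1)  txn=BusRdX+Flush  M[L1]=84
step 3: P2: store L1 := 97  ⟶  IIM  (L1)  txn=∅  M[L1]=84
step 4: P0: store L1 := 13  ⟶  MII  (L1)  txn=BusRdX+Flush  M[L1]=97
step 5: P0: load  L1  ⟶  MII  (L1)  txn=∅  M[L1]=97
step 6: P0: load  L1  ⟶  MII  (L1)  txn=∅  M[L1]=97
step 7: P2: load  L0  ⟶  IIE  (L0)  txn=BusRd  M[L0]=90
step 8: P1: load  L1  ⟶  OSI  (L1)  txn=BusRd  M[L1]=97
step 9: P1: store L1 := 26  ⟶  IMI  (L1)  txn=BusUpgr+Flush  M[L1]=13
step 10: P0: load  L2  ⟶  EII  (L2)  txn=BusRd  M[L2]=30
step 11: P2: load  L0  ⟶  IIE  (L0)  txn=∅  M[L0]=90
step 12: P0: load  L0  ⟶  SIS  (L0)  txn=BusRd  M[L0]=90
step 13: P0: load  L0  ⟶  SIS  (L0)  txn=∅  M[L0]=90
step 14: P2: store L1 := 54  ⟶  IIM  (L1)  txn=BusRdX+Flush  M[L1]=26
step 15: P2: load  L0  ⟶  SIS  (L0)  txn=∅  M[L0]=90
step 16: P2: store L0 := 97  ⟶  IIM  (L0)  txn=BusUpgr  M[L0]=90
step 17: P0: load  L2  ⟶  EII  (L2)  txn=∅  M[L2]=30

bus = BusRdX,Flush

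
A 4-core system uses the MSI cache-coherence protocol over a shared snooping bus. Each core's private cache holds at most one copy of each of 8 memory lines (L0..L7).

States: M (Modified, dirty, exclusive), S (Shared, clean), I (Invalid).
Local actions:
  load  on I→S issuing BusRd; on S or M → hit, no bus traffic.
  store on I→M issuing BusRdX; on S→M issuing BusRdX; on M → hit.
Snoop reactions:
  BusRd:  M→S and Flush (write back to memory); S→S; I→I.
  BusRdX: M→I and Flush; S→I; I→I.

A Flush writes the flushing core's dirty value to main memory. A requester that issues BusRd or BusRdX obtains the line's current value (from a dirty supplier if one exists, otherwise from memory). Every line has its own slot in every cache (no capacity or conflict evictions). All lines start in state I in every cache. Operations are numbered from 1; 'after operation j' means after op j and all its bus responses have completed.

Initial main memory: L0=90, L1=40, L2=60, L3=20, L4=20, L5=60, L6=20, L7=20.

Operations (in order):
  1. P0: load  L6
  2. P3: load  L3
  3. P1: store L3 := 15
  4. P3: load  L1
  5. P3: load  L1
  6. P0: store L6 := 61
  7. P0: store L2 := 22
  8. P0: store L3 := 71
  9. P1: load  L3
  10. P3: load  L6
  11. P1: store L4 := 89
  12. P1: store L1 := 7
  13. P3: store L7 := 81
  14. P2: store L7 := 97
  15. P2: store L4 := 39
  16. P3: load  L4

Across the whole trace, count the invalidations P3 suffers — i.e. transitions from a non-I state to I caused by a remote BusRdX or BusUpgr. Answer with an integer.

1. P0: load  L6  bus=[BusRd]  L6: P0=S P1=I P2=I P3=I  mem[L6]=20
2. P3: load  L3  bus=[BusRd]  L3: P0=I P1=I P2=I P3=S  mem[L3]=20
3. P1: store L3 := 15  bus=[BusRdX]  L3: P0=I P1=M P2=I P3=I  mem[L3]=20
4. P3: load  L1  bus=[BusRd]  L1: P0=I P1=I P2=I P3=S  mem[L1]=40
5. P3: load  L1  bus=[-]  L1: P0=I P1=I P2=I P3=S  mem[L1]=40
6. P0: store L6 := 61  bus=[BusRdX]  L6: P0=M P1=I P2=I P3=I  mem[L6]=20
7. P0: store L2 := 22  bus=[BusRdX]  L2: P0=M P1=I P2=I P3=I  mem[L2]=60
8. P0: store L3 := 71  bus=[BusRdX,Flush]  L3: P0=M P1=I P2=I P3=I  mem[L3]=15
9. P1: load  L3  bus=[BusRd,Flush]  L3: P0=S P1=S P2=I P3=I  mem[L3]=71
10. P3: load  L6  bus=[BusRd,Flush]  L6: P0=S P1=I P2=I P3=S  mem[L6]=61
11. P1: store L4 := 89  bus=[BusRdX]  L4: P0=I P1=M P2=I P3=I  mem[L4]=20
12. P1: store L1 := 7  bus=[BusRdX]  L1: P0=I P1=M P2=I P3=I  mem[L1]=40
13. P3: store L7 := 81  bus=[BusRdX]  L7: P0=I P1=I P2=I P3=M  mem[L7]=20
14. P2: store L7 := 97  bus=[BusRdX,Flush]  L7: P0=I P1=I P2=M P3=I  mem[L7]=81
15. P2: store L4 := 39  bus=[BusRdX,Flush]  L4: P0=I P1=I P2=M P3=I  mem[L4]=89
16. P3: load  L4  bus=[BusRd,Flush]  L4: P0=I P1=I P2=S P3=S  mem[L4]=39

invalidations = 3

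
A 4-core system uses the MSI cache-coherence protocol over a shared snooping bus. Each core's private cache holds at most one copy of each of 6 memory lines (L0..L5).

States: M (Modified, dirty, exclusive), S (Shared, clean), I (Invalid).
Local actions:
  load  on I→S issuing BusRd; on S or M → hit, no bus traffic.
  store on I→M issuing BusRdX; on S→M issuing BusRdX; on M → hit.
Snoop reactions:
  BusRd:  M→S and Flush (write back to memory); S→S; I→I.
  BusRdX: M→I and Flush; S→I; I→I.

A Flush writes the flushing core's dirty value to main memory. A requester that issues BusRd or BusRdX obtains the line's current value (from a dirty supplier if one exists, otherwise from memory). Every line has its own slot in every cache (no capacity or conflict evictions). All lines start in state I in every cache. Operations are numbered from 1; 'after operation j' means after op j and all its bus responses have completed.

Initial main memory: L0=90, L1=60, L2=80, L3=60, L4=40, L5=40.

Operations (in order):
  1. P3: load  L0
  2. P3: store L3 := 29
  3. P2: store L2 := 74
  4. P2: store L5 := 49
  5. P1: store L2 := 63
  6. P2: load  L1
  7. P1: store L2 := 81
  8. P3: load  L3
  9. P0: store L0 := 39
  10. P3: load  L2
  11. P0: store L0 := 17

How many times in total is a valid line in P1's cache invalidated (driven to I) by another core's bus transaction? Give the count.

invalidations = 0

step 1: P3: load  L0  ⟶  IIIS  (L0)  txn=BusRd  M[L0]=90
step 2: P3: store L3 := 29  ⟶  IIIM  (L3)  txn=BusRdX  M[L3]=60
step 3: P2: store L2 := 74  ⟶  IIMI  (L2)  txn=BusRdX  M[L2]=80
step 4: P2: store L5 := 49  ⟶  IIMI  (L5)  txn=BusRdX  M[L5]=40
step 5: P1: store L2 := 63  ⟶  IMII  (L2)  txn=BusRdX+Flush  M[L2]=74
step 6: P2: load  L1  ⟶  IISI  (L1)  txn=BusRd  M[L1]=60
step 7: P1: store L2 := 81  ⟶  IMII  (L2)  txn=∅  M[L2]=74
step 8: P3: load  L3  ⟶  IIIM  (L3)  txn=∅  M[L3]=60
step 9: P0: store L0 := 39  ⟶  MIII  (L0)  txn=BusRdX  M[L0]=90
step 10: P3: load  L2  ⟶  ISIS  (L2)  txn=BusRd+Flush  M[L2]=81
step 11: P0: store L0 := 17  ⟶  MIII  (L0)  txn=∅  M[L0]=90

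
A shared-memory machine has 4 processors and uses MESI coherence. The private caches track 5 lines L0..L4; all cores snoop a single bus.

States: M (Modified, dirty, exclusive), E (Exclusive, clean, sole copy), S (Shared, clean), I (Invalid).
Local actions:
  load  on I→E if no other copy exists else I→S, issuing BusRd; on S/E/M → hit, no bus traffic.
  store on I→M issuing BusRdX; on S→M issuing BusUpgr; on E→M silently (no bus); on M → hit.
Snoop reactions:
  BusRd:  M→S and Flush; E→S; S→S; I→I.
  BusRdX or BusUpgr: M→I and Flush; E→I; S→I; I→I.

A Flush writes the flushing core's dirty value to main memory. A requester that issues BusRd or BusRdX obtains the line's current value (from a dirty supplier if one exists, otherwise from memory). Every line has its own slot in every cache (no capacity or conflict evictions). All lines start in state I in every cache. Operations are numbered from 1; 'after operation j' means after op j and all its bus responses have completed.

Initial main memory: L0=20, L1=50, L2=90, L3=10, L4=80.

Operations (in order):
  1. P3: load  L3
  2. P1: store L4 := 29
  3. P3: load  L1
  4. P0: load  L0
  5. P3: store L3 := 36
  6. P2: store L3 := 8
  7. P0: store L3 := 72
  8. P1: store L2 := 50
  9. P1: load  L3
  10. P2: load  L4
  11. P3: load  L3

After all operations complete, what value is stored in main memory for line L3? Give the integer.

  op1 P3: load  L3 → I/I/I/E on L3; bus BusRd; mem=10
  op2 P1: store L4 := 29 → I/M/I/I on L4; bus BusRdX; mem=80
  op3 P3: load  L1 → I/I/I/E on L1; bus BusRd; mem=50
  op4 P0: load  L0 → E/I/I/I on L0; bus BusRd; mem=20
  op5 P3: store L3 := 36 → I/I/I/M on L3; bus (none); mem=10
  op6 P2: store L3 := 8 → I/I/M/I on L3; bus BusRdX Flush; mem=36
  op7 P0: store L3 := 72 → M/I/I/I on L3; bus BusRdX Flush; mem=8
  op8 P1: store L2 := 50 → I/M/I/I on L2; bus BusRdX; mem=90
  op9 P1: load  L3 → S/S/I/I on L3; bus BusRd Flush; mem=72
  op10 P2: load  L4 → I/S/S/I on L4; bus BusRd Flush; mem=29
  op11 P3: load  L3 → S/S/I/S on L3; bus BusRd; mem=72

memory[L3] = 72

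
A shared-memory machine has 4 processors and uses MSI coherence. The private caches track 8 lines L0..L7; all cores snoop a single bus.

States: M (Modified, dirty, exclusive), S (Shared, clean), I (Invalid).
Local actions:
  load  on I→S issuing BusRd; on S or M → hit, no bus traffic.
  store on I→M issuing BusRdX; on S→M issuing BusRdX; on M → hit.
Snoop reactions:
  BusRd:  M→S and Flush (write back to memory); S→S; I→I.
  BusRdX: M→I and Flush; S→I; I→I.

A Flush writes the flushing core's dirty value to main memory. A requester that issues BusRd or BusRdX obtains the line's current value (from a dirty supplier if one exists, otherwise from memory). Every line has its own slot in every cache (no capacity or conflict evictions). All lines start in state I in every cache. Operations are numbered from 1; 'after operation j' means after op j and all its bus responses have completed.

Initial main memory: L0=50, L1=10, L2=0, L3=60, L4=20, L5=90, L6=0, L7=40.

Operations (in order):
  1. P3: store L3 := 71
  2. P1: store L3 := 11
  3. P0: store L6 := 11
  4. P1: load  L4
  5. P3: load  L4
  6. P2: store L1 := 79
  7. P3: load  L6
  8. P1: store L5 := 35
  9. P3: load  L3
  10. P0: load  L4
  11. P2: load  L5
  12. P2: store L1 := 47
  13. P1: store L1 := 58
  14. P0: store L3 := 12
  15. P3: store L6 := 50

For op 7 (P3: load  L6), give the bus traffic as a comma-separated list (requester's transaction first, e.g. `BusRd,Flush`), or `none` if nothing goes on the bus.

bus = BusRd,Flush

[1] P3: store L3 := 71 | P0:I, P1:I, P2:I, P3:M(71) | bus: BusRdX
[2] P1: store L3 := 11 | P0:I, P1:M(11), P2:I, P3:I | bus: BusRdX,Flush
[3] P0: store L6 := 11 | P0:M(11), P1:I, P2:I, P3:I | bus: BusRdX
[4] P1: load  L4 | P0:I, P1:S(20), P2:I, P3:I | bus: BusRd
[5] P3: load  L4 | P0:I, P1:S(20), P2:I, P3:S(20) | bus: BusRd
[6] P2: store L1 := 79 | P0:I, P1:I, P2:M(79), P3:I | bus: BusRdX
[7] P3: load  L6 | P0:S(11), P1:I, P2:I, P3:S(11) | bus: BusRd,Flush
[8] P1: store L5 := 35 | P0:I, P1:M(35), P2:I, P3:I | bus: BusRdX
[9] P3: load  L3 | P0:I, P1:S(11), P2:I, P3:S(11) | bus: BusRd,Flush
[10] P0: load  L4 | P0:S(20), P1:S(20), P2:I, P3:S(20) | bus: BusRd
[11] P2: load  L5 | P0:I, P1:S(35), P2:S(35), P3:I | bus: BusRd,Flush
[12] P2: store L1 := 47 | P0:I, P1:I, P2:M(47), P3:I | bus: none
[13] P1: store L1 := 58 | P0:I, P1:M(58), P2:I, P3:I | bus: BusRdX,Flush
[14] P0: store L3 := 12 | P0:M(12), P1:I, P2:I, P3:I | bus: BusRdX
[15] P3: store L6 := 50 | P0:I, P1:I, P2:I, P3:M(50) | bus: BusRdX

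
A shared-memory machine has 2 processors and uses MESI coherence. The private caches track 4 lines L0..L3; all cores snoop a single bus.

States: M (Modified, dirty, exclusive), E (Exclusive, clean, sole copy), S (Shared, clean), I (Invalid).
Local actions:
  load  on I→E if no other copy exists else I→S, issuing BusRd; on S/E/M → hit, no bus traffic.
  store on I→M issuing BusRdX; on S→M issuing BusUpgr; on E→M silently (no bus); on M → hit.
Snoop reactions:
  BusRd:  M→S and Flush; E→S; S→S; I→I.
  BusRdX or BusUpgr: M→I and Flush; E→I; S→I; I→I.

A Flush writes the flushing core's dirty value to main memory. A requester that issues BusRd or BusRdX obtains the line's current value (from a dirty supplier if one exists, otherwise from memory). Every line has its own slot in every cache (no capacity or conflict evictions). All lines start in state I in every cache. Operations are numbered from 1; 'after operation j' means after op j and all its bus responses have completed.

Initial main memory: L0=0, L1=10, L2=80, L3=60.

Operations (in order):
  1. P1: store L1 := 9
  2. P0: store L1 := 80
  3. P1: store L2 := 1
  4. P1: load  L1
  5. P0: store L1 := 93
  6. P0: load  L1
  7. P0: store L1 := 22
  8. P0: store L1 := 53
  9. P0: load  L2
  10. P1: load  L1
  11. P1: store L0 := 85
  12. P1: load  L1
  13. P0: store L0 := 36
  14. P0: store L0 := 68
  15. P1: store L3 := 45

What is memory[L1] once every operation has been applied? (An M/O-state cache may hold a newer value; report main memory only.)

  op1 P1: store L1 := 9 → I/M on L1; bus BusRdX; mem=10
  op2 P0: store L1 := 80 → M/I on L1; bus BusRdX Flush; mem=9
  op3 P1: store L2 := 1 → I/M on L2; bus BusRdX; mem=80
  op4 P1: load  L1 → S/S on L1; bus BusRd Flush; mem=80
  op5 P0: store L1 := 93 → M/I on L1; bus BusUpgr; mem=80
  op6 P0: load  L1 → M/I on L1; bus (none); mem=80
  op7 P0: store L1 := 22 → M/I on L1; bus (none); mem=80
  op8 P0: store L1 := 53 → M/I on L1; bus (none); mem=80
  op9 P0: load  L2 → S/S on L2; bus BusRd Flush; mem=1
  op10 P1: load  L1 → S/S on L1; bus BusRd Flush; mem=53
  op11 P1: store L0 := 85 → I/M on L0; bus BusRdX; mem=0
  op12 P1: load  L1 → S/S on L1; bus (none); mem=53
  op13 P0: store L0 := 36 → M/I on L0; bus BusRdX Flush; mem=85
  op14 P0: store L0 := 68 → M/I on L0; bus (none); mem=85
  op15 P1: store L3 := 45 → I/M on L3; bus BusRdX; mem=60

memory[L1] = 53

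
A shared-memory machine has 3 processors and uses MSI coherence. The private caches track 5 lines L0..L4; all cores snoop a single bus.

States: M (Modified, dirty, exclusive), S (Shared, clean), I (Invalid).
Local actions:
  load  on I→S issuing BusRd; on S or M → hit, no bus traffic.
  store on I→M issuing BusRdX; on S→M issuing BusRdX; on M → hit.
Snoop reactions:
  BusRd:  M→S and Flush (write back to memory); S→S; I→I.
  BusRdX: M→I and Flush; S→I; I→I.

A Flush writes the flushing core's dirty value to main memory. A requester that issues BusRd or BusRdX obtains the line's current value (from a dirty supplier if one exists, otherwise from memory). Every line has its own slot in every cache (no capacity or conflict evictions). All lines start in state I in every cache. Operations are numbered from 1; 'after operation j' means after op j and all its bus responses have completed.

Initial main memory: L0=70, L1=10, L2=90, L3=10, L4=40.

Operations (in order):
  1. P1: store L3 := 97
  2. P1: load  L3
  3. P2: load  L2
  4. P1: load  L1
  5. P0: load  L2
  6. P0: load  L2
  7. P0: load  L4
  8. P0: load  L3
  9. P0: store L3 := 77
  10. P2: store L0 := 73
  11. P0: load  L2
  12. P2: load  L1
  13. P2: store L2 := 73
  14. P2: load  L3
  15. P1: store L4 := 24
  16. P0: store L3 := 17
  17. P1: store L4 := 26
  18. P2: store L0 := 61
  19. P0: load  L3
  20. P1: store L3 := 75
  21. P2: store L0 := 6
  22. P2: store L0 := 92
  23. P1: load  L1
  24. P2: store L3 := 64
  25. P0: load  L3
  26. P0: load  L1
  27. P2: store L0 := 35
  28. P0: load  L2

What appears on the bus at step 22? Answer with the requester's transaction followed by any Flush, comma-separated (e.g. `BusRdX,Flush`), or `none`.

bus = none

  op1 P1: store L3 := 97 → I/M/I on L3; bus BusRdX; mem=10
  op2 P1: load  L3 → I/M/I on L3; bus (none); mem=10
  op3 P2: load  L2 → I/I/S on L2; bus BusRd; mem=90
  op4 P1: load  L1 → I/S/I on L1; bus BusRd; mem=10
  op5 P0: load  L2 → S/I/S on L2; bus BusRd; mem=90
  op6 P0: load  L2 → S/I/S on L2; bus (none); mem=90
  op7 P0: load  L4 → S/I/I on L4; bus BusRd; mem=40
  op8 P0: load  L3 → S/S/I on L3; bus BusRd Flush; mem=97
  op9 P0: store L3 := 77 → M/I/I on L3; bus BusRdX; mem=97
  op10 P2: store L0 := 73 → I/I/M on L0; bus BusRdX; mem=70
  op11 P0: load  L2 → S/I/S on L2; bus (none); mem=90
  op12 P2: load  L1 → I/S/S on L1; bus BusRd; mem=10
  op13 P2: store L2 := 73 → I/I/M on L2; bus BusRdX; mem=90
  op14 P2: load  L3 → S/I/S on L3; bus BusRd Flush; mem=77
  op15 P1: store L4 := 24 → I/M/I on L4; bus BusRdX; mem=40
  op16 P0: store L3 := 17 → M/I/I on L3; bus BusRdX; mem=77
  op17 P1: store L4 := 26 → I/M/I on L4; bus (none); mem=40
  op18 P2: store L0 := 61 → I/I/M on L0; bus (none); mem=70
  op19 P0: load  L3 → M/I/I on L3; bus (none); mem=77
  op20 P1: store L3 := 75 → I/M/I on L3; bus BusRdX Flush; mem=17
  op21 P2: store L0 := 6 → I/I/M on L0; bus (none); mem=70
  op22 P2: store L0 := 92 → I/I/M on L0; bus (none); mem=70
  op23 P1: load  L1 → I/S/S on L1; bus (none); mem=10
  op24 P2: store L3 := 64 → I/I/M on L3; bus BusRdX Flush; mem=75
  op25 P0: load  L3 → S/I/S on L3; bus BusRd Flush; mem=64
  op26 P0: load  L1 → S/S/S on L1; bus BusRd; mem=10
  op27 P2: store L0 := 35 → I/I/M on L0; bus (none); mem=70
  op28 P0: load  L2 → S/I/S on L2; bus BusRd Flush; mem=73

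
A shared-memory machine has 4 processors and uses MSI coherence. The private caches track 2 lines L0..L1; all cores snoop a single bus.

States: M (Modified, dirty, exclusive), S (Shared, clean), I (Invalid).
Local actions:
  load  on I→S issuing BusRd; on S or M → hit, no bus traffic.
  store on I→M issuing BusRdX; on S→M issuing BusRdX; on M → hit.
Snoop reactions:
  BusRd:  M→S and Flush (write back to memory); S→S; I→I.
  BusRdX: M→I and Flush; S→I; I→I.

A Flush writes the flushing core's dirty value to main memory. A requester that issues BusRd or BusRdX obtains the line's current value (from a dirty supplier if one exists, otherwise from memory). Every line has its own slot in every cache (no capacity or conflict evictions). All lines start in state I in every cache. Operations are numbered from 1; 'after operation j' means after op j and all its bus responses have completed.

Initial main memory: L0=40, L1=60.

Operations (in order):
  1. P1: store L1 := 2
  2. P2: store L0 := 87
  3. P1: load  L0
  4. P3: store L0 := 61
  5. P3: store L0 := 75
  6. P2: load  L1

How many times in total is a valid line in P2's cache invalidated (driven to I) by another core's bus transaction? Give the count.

invalidations = 1

step 1: P1: store L1 := 2  ⟶  IMII  (L1)  txn=BusRdX  M[L1]=60
step 2: P2: store L0 := 87  ⟶  IIMI  (L0)  txn=BusRdX  M[L0]=40
step 3: P1: load  L0  ⟶  ISSI  (L0)  txn=BusRd+Flush  M[L0]=87
step 4: P3: store L0 := 61  ⟶  IIIM  (L0)  txn=BusRdX  M[L0]=87
step 5: P3: store L0 := 75  ⟶  IIIM  (L0)  txn=∅  M[L0]=87
step 6: P2: load  L1  ⟶  ISSI  (L1)  txn=BusRd+Flush  M[L1]=2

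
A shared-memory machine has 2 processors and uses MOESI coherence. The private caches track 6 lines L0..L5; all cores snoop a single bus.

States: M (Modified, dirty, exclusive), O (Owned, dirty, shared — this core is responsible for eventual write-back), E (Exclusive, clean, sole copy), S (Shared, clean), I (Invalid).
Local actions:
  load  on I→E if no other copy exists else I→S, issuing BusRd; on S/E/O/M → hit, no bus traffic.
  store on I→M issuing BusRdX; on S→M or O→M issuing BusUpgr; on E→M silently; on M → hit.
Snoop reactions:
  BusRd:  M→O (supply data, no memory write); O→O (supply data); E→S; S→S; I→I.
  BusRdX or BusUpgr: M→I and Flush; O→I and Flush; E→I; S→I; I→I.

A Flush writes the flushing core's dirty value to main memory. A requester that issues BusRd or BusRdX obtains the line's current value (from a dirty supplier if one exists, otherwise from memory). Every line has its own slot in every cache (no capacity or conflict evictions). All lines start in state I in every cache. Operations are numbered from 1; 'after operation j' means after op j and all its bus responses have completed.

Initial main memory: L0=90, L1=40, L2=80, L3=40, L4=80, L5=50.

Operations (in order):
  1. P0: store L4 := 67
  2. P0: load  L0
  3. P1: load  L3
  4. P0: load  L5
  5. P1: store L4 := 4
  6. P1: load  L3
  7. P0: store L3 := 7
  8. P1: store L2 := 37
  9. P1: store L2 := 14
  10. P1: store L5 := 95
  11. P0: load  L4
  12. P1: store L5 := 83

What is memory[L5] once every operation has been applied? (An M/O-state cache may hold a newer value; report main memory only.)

memory[L5] = 50

[1] P0: store L4 := 67 | P0:M(67), P1:I | bus: BusRdX
[2] P0: load  L0 | P0:E(90), P1:I | bus: BusRd
[3] P1: load  L3 | P0:I, P1:E(40) | bus: BusRd
[4] P0: load  L5 | P0:E(50), P1:I | bus: BusRd
[5] P1: store L4 := 4 | P0:I, P1:M(4) | bus: BusRdX,Flush
[6] P1: load  L3 | P0:I, P1:E(40) | bus: none
[7] P0: store L3 := 7 | P0:M(7), P1:I | bus: BusRdX
[8] P1: store L2 := 37 | P0:I, P1:M(37) | bus: BusRdX
[9] P1: store L2 := 14 | P0:I, P1:M(14) | bus: none
[10] P1: store L5 := 95 | P0:I, P1:M(95) | bus: BusRdX
[11] P0: load  L4 | P0:S(4), P1:O(4) | bus: BusRd
[12] P1: store L5 := 83 | P0:I, P1:M(83) | bus: none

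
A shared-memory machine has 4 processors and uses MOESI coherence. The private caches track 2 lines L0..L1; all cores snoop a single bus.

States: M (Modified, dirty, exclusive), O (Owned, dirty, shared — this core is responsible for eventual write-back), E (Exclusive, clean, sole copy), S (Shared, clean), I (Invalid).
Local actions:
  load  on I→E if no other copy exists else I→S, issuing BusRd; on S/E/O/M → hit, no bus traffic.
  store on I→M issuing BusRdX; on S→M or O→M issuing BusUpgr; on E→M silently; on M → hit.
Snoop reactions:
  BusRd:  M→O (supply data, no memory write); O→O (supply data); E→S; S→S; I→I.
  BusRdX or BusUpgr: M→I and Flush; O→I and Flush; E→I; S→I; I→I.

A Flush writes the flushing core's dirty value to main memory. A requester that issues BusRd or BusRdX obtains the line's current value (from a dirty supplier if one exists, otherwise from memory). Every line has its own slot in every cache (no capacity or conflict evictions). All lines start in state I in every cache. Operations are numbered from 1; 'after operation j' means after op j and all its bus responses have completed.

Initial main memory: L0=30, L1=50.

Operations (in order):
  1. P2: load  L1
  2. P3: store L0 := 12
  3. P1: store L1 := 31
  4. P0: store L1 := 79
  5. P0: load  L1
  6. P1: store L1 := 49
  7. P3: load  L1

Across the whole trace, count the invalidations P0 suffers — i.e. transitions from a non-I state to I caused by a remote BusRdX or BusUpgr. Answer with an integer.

[1] P2: load  L1 | P0:I, P1:I, P2:E(50), P3:I | bus: BusRd
[2] P3: store L0 := 12 | P0:I, P1:I, P2:I, P3:M(12) | bus: BusRdX
[3] P1: store L1 := 31 | P0:I, P1:M(31), P2:I, P3:I | bus: BusRdX
[4] P0: store L1 := 79 | P0:M(79), P1:I, P2:I, P3:I | bus: BusRdX,Flush
[5] P0: load  L1 | P0:M(79), P1:I, P2:I, P3:I | bus: none
[6] P1: store L1 := 49 | P0:I, P1:M(49), P2:I, P3:I | bus: BusRdX,Flush
[7] P3: load  L1 | P0:I, P1:O(49), P2:I, P3:S(49) | bus: BusRd

invalidations = 1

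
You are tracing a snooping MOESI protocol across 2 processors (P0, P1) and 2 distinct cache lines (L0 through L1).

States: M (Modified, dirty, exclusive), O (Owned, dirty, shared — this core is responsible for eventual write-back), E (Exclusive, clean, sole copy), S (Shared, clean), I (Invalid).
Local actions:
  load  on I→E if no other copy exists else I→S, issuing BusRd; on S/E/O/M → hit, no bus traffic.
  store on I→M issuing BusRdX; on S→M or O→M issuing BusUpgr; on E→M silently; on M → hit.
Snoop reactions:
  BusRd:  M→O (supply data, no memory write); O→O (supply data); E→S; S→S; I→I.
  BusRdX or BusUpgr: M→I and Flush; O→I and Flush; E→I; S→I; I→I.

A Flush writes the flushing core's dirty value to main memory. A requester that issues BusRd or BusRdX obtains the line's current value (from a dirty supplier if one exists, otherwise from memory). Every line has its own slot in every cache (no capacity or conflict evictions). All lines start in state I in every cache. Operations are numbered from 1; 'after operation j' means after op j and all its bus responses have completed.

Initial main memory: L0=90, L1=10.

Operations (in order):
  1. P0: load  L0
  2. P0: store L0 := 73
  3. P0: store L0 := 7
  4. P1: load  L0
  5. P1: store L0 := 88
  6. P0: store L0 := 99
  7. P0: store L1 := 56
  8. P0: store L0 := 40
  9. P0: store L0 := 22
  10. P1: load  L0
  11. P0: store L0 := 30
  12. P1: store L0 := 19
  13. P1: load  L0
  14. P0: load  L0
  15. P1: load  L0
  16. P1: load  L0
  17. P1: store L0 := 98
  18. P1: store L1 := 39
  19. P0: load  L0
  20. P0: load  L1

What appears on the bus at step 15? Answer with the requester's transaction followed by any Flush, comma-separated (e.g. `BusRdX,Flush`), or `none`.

bus = none

[1] P0: load  L0 | P0:E(90), P1:I | bus: BusRd
[2] P0: store L0 := 73 | P0:M(73), P1:I | bus: none
[3] P0: store L0 := 7 | P0:M(7), P1:I | bus: none
[4] P1: load  L0 | P0:O(7), P1:S(7) | bus: BusRd
[5] P1: store L0 := 88 | P0:I, P1:M(88) | bus: BusUpgr,Flush
[6] P0: store L0 := 99 | P0:M(99), P1:I | bus: BusRdX,Flush
[7] P0: store L1 := 56 | P0:M(56), P1:I | bus: BusRdX
[8] P0: store L0 := 40 | P0:M(40), P1:I | bus: none
[9] P0: store L0 := 22 | P0:M(22), P1:I | bus: none
[10] P1: load  L0 | P0:O(22), P1:S(22) | bus: BusRd
[11] P0: store L0 := 30 | P0:M(30), P1:I | bus: BusUpgr
[12] P1: store L0 := 19 | P0:I, P1:M(19) | bus: BusRdX,Flush
[13] P1: load  L0 | P0:I, P1:M(19) | bus: none
[14] P0: load  L0 | P0:S(19), P1:O(19) | bus: BusRd
[15] P1: load  L0 | P0:S(19), P1:O(19) | bus: none
[16] P1: load  L0 | P0:S(19), P1:O(19) | bus: none
[17] P1: store L0 := 98 | P0:I, P1:M(98) | bus: BusUpgr
[18] P1: store L1 := 39 | P0:I, P1:M(39) | bus: BusRdX,Flush
[19] P0: load  L0 | P0:S(98), P1:O(98) | bus: BusRd
[20] P0: load  L1 | P0:S(39), P1:O(39) | bus: BusRd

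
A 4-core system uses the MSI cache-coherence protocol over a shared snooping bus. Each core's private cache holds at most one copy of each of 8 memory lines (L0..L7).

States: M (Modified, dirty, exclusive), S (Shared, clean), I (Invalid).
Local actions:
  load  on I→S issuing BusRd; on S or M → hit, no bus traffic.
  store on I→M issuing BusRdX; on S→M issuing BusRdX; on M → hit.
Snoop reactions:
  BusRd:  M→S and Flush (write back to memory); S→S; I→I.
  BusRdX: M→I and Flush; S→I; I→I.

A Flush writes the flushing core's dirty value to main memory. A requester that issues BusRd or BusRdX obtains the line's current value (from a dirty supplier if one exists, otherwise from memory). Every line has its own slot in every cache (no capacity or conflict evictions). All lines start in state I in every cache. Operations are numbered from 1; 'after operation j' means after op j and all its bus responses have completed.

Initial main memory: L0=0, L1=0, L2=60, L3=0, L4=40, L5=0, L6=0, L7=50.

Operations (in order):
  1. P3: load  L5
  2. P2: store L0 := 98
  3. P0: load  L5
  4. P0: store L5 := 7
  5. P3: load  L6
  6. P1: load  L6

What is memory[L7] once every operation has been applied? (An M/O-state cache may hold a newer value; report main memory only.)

memory[L7] = 50

[1] P3: load  L5 | P0:I, P1:I, P2:I, P3:S(0) | bus: BusRd
[2] P2: store L0 := 98 | P0:I, P1:I, P2:M(98), P3:I | bus: BusRdX
[3] P0: load  L5 | P0:S(0), P1:I, P2:I, P3:S(0) | bus: BusRd
[4] P0: store L5 := 7 | P0:M(7), P1:I, P2:I, P3:I | bus: BusRdX
[5] P3: load  L6 | P0:I, P1:I, P2:I, P3:S(0) | bus: BusRd
[6] P1: load  L6 | P0:I, P1:S(0), P2:I, P3:S(0) | bus: BusRd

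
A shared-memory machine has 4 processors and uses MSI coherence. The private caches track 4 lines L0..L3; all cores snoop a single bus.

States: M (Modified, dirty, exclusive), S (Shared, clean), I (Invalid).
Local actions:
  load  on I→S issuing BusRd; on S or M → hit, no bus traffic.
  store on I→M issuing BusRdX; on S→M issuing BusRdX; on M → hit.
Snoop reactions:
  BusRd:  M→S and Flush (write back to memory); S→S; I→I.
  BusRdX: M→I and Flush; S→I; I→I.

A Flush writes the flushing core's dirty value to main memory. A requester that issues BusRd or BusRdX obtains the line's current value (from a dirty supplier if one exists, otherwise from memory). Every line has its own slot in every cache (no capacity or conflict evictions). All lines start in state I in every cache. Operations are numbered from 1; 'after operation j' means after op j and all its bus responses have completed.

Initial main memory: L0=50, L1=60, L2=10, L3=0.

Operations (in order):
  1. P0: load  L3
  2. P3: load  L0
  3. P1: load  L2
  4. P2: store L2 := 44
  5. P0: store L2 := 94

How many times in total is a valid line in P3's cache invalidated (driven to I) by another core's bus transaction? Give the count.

  op1 P0: load  L3 → S/I/I/I on L3; bus BusRd; mem=0
  op2 P3: load  L0 → I/I/I/S on L0; bus BusRd; mem=50
  op3 P1: load  L2 → I/S/I/I on L2; bus BusRd; mem=10
  op4 P2: store L2 := 44 → I/I/M/I on L2; bus BusRdX; mem=10
  op5 P0: store L2 := 94 → M/I/I/I on L2; bus BusRdX Flush; mem=44

invalidations = 0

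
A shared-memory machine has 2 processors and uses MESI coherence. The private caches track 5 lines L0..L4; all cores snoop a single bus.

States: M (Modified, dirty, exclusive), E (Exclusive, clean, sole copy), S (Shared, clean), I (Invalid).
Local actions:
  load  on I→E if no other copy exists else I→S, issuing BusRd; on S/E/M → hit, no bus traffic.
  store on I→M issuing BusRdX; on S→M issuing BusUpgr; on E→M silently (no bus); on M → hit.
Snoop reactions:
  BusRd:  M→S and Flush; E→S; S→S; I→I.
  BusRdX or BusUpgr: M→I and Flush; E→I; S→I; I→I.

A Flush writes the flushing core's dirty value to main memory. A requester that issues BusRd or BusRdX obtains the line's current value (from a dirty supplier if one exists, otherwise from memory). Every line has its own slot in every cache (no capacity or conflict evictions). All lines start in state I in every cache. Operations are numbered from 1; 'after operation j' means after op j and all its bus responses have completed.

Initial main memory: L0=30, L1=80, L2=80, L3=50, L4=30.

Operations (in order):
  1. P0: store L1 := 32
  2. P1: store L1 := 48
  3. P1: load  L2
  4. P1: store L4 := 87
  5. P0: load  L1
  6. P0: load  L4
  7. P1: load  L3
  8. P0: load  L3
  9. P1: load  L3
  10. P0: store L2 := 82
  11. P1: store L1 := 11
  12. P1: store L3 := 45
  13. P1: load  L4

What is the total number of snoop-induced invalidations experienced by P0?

invalidations = 3

[1] P0: store L1 := 32 | P0:M(32), P1:I | bus: BusRdX
[2] P1: store L1 := 48 | P0:I, P1:M(48) | bus: BusRdX,Flush
[3] P1: load  L2 | P0:I, P1:E(80) | bus: BusRd
[4] P1: store L4 := 87 | P0:I, P1:M(87) | bus: BusRdX
[5] P0: load  L1 | P0:S(48), P1:S(48) | bus: BusRd,Flush
[6] P0: load  L4 | P0:S(87), P1:S(87) | bus: BusRd,Flush
[7] P1: load  L3 | P0:I, P1:E(50) | bus: BusRd
[8] P0: load  L3 | P0:S(50), P1:S(50) | bus: BusRd
[9] P1: load  L3 | P0:S(50), P1:S(50) | bus: none
[10] P0: store L2 := 82 | P0:M(82), P1:I | bus: BusRdX
[11] P1: store L1 := 11 | P0:I, P1:M(11) | bus: BusUpgr
[12] P1: store L3 := 45 | P0:I, P1:M(45) | bus: BusUpgr
[13] P1: load  L4 | P0:S(87), P1:S(87) | bus: none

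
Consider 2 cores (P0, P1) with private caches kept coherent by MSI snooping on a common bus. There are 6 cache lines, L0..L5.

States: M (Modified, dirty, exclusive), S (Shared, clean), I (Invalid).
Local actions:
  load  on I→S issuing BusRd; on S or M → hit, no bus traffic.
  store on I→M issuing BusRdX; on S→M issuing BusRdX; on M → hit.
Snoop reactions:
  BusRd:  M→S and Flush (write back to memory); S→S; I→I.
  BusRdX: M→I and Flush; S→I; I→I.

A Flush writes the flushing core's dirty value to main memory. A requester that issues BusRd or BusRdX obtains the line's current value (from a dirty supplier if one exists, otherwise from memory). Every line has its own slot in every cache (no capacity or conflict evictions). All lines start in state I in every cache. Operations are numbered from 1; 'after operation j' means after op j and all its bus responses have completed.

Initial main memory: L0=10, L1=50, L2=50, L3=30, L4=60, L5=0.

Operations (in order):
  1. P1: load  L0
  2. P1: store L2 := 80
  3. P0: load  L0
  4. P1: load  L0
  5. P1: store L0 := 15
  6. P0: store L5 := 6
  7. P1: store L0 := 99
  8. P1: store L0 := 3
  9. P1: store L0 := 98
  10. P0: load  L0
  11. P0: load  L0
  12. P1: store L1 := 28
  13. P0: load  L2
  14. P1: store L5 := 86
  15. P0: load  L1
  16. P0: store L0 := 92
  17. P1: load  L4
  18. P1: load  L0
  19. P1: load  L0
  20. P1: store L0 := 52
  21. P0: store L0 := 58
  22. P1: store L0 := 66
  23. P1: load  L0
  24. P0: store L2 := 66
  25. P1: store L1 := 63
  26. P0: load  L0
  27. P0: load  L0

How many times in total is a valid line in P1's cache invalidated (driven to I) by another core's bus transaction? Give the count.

  op1 P1: load  L0 → I/S on L0; bus BusRd; mem=10
  op2 P1: store L2 := 80 → I/M on L2; bus BusRdX; mem=50
  op3 P0: load  L0 → S/S on L0; bus BusRd; mem=10
  op4 P1: load  L0 → S/S on L0; bus (none); mem=10
  op5 P1: store L0 := 15 → I/M on L0; bus BusRdX; mem=10
  op6 P0: store L5 := 6 → M/I on L5; bus BusRdX; mem=0
  op7 P1: store L0 := 99 → I/M on L0; bus (none); mem=10
  op8 P1: store L0 := 3 → I/M on L0; bus (none); mem=10
  op9 P1: store L0 := 98 → I/M on L0; bus (none); mem=10
  op10 P0: load  L0 → S/S on L0; bus BusRd Flush; mem=98
  op11 P0: load  L0 → S/S on L0; bus (none); mem=98
  op12 P1: store L1 := 28 → I/M on L1; bus BusRdX; mem=50
  op13 P0: load  L2 → S/S on L2; bus BusRd Flush; mem=80
  op14 P1: store L5 := 86 → I/M on L5; bus BusRdX Flush; mem=6
  op15 P0: load  L1 → S/S on L1; bus BusRd Flush; mem=28
  op16 P0: store L0 := 92 → M/I on L0; bus BusRdX; mem=98
  op17 P1: load  L4 → I/S on L4; bus BusRd; mem=60
  op18 P1: load  L0 → S/S on L0; bus BusRd Flush; mem=92
  op19 P1: load  L0 → S/S on L0; bus (none); mem=92
  op20 P1: store L0 := 52 → I/M on L0; bus BusRdX; mem=92
  op21 P0: store L0 := 58 → M/I on L0; bus BusRdX Flush; mem=52
  op22 P1: store L0 := 66 → I/M on L0; bus BusRdX Flush; mem=58
  op23 P1: load  L0 → I/M on L0; bus (none); mem=58
  op24 P0: store L2 := 66 → M/I on L2; bus BusRdX; mem=80
  op25 P1: store L1 := 63 → I/M on L1; bus BusRdX; mem=28
  op26 P0: load  L0 → S/S on L0; bus BusRd Flush; mem=66
  op27 P0: load  L0 → S/S on L0; bus (none); mem=66

invalidations = 3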